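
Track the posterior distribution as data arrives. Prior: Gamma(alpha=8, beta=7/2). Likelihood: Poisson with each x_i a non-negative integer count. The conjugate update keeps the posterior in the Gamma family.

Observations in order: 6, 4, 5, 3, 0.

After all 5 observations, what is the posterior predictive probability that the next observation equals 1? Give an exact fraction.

5101234632515987702982579872094388/33600614943460448322716069311260139

obs 1: x=6 → posterior Gamma(14, 9/2)
obs 2: x=4 → posterior Gamma(18, 11/2)
obs 3: x=5 → posterior Gamma(23, 13/2)
obs 4: x=3 → posterior Gamma(26, 15/2)
obs 5: x=0 → posterior Gamma(26, 17/2)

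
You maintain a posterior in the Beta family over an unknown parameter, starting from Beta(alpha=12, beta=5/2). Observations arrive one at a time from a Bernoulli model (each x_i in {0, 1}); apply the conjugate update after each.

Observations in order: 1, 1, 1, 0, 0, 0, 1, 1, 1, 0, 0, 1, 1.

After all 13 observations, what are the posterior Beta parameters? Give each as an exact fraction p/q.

obs 1: x=1 → posterior Beta(13, 5/2)
obs 2: x=1 → posterior Beta(14, 5/2)
obs 3: x=1 → posterior Beta(15, 5/2)
obs 4: x=0 → posterior Beta(15, 7/2)
obs 5: x=0 → posterior Beta(15, 9/2)
obs 6: x=0 → posterior Beta(15, 11/2)
obs 7: x=1 → posterior Beta(16, 11/2)
obs 8: x=1 → posterior Beta(17, 11/2)
obs 9: x=1 → posterior Beta(18, 11/2)
obs 10: x=0 → posterior Beta(18, 13/2)
obs 11: x=0 → posterior Beta(18, 15/2)
obs 12: x=1 → posterior Beta(19, 15/2)
obs 13: x=1 → posterior Beta(20, 15/2)

alpha=20, beta=15/2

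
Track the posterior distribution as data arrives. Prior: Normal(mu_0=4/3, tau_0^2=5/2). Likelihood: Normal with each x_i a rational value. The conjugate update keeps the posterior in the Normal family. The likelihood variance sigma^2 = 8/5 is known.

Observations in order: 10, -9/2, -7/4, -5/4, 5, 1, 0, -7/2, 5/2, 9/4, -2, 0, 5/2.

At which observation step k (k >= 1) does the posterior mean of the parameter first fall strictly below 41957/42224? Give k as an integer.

k = 4

obs 1: x=10 → posterior Normal(814/123, 40/41)
obs 2: x=-9/2 → posterior Normal(953/396, 20/33)
obs 3: x=-7/4 → posterior Normal(1381/1092, 40/91)
obs 4: x=-5/4 → posterior Normal(503/696, 10/29)
obs 5: x=5 → posterior Normal(1253/846, 40/141)
obs 6: x=1 → posterior Normal(1403/996, 20/83)
obs 7: x=0 → posterior Normal(1403/1146, 40/191)
obs 8: x=-7/2 → posterior Normal(439/648, 5/27)
obs 9: x=5/2 → posterior Normal(1253/1446, 40/241)
obs 10: x=9/4 → posterior Normal(3181/3192, 20/133)
obs 11: x=-2 → posterior Normal(2581/3492, 40/291)
obs 12: x=0 → posterior Normal(2581/3792, 10/79)
obs 13: x=5/2 → posterior Normal(3331/4092, 40/341)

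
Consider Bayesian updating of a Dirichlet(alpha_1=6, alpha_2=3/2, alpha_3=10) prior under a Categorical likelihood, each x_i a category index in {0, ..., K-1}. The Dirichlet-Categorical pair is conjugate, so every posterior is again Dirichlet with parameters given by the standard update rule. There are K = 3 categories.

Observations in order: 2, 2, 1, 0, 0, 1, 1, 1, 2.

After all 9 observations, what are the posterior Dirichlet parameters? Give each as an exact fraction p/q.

obs 1: x=2 → posterior Dirichlet(6, 3/2, 11)
obs 2: x=2 → posterior Dirichlet(6, 3/2, 12)
obs 3: x=1 → posterior Dirichlet(6, 5/2, 12)
obs 4: x=0 → posterior Dirichlet(7, 5/2, 12)
obs 5: x=0 → posterior Dirichlet(8, 5/2, 12)
obs 6: x=1 → posterior Dirichlet(8, 7/2, 12)
obs 7: x=1 → posterior Dirichlet(8, 9/2, 12)
obs 8: x=1 → posterior Dirichlet(8, 11/2, 12)
obs 9: x=2 → posterior Dirichlet(8, 11/2, 13)

alpha_1=8, alpha_2=11/2, alpha_3=13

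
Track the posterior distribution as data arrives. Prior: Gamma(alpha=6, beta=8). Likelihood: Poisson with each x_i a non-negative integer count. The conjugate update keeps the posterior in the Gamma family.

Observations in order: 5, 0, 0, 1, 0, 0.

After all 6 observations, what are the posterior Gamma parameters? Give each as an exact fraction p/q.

alpha=12, beta=14

obs 1: x=5 → posterior Gamma(11, 9)
obs 2: x=0 → posterior Gamma(11, 10)
obs 3: x=0 → posterior Gamma(11, 11)
obs 4: x=1 → posterior Gamma(12, 12)
obs 5: x=0 → posterior Gamma(12, 13)
obs 6: x=0 → posterior Gamma(12, 14)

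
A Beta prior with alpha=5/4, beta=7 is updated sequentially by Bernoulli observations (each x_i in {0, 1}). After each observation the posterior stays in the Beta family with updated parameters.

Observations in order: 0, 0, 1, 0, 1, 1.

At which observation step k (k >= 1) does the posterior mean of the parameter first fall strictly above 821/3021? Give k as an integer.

k = 6

obs 1: x=0 → posterior Beta(5/4, 8)
obs 2: x=0 → posterior Beta(5/4, 9)
obs 3: x=1 → posterior Beta(9/4, 9)
obs 4: x=0 → posterior Beta(9/4, 10)
obs 5: x=1 → posterior Beta(13/4, 10)
obs 6: x=1 → posterior Beta(17/4, 10)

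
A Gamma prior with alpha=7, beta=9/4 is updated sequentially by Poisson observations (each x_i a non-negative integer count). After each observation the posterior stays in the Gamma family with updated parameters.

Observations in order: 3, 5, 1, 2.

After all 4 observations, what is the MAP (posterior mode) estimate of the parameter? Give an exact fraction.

obs 1: x=3 → posterior Gamma(10, 13/4)
obs 2: x=5 → posterior Gamma(15, 17/4)
obs 3: x=1 → posterior Gamma(16, 21/4)
obs 4: x=2 → posterior Gamma(18, 25/4)

68/25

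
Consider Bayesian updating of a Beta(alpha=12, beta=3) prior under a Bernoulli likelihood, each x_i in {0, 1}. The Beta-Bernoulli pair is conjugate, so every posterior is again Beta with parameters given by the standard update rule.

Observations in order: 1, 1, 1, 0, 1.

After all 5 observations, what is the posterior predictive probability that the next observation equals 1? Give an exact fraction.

4/5

obs 1: x=1 → posterior Beta(13, 3)
obs 2: x=1 → posterior Beta(14, 3)
obs 3: x=1 → posterior Beta(15, 3)
obs 4: x=0 → posterior Beta(15, 4)
obs 5: x=1 → posterior Beta(16, 4)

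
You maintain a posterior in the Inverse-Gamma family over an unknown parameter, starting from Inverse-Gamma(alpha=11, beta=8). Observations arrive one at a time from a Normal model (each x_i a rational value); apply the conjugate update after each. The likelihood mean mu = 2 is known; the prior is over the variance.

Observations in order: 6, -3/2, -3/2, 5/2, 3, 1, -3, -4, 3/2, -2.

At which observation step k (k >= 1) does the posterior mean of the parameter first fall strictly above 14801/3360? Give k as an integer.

obs 1: x=6 → posterior Inverse-Gamma(23/2, 16)
obs 2: x=-3/2 → posterior Inverse-Gamma(12, 177/8)
obs 3: x=-3/2 → posterior Inverse-Gamma(25/2, 113/4)
obs 4: x=5/2 → posterior Inverse-Gamma(13, 227/8)
obs 5: x=3 → posterior Inverse-Gamma(27/2, 231/8)
obs 6: x=1 → posterior Inverse-Gamma(14, 235/8)
obs 7: x=-3 → posterior Inverse-Gamma(29/2, 335/8)
obs 8: x=-4 → posterior Inverse-Gamma(15, 479/8)
obs 9: x=3/2 → posterior Inverse-Gamma(31/2, 60)
obs 10: x=-2 → posterior Inverse-Gamma(16, 68)

k = 10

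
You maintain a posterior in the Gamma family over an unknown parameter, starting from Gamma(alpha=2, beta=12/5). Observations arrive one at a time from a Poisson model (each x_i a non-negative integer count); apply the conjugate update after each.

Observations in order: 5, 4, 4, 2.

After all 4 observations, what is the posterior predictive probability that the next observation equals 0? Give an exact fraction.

38685626227668133590597632/456487940826035155404146917

obs 1: x=5 → posterior Gamma(7, 17/5)
obs 2: x=4 → posterior Gamma(11, 22/5)
obs 3: x=4 → posterior Gamma(15, 27/5)
obs 4: x=2 → posterior Gamma(17, 32/5)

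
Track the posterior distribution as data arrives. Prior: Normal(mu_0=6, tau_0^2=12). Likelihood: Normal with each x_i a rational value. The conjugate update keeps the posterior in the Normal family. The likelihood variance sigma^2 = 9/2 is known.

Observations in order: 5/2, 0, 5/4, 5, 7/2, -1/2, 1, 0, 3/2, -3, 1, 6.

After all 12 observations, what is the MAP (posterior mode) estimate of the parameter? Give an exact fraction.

164/99

obs 1: x=5/2 → posterior Normal(38/11, 36/11)
obs 2: x=0 → posterior Normal(2, 36/19)
obs 3: x=5/4 → posterior Normal(16/9, 4/3)
obs 4: x=5 → posterior Normal(88/35, 36/35)
obs 5: x=7/2 → posterior Normal(116/43, 36/43)
obs 6: x=-1/2 → posterior Normal(112/51, 12/17)
obs 7: x=1 → posterior Normal(120/59, 36/59)
obs 8: x=0 → posterior Normal(120/67, 36/67)
obs 9: x=3/2 → posterior Normal(44/25, 12/25)
obs 10: x=-3 → posterior Normal(108/83, 36/83)
obs 11: x=1 → posterior Normal(116/91, 36/91)
obs 12: x=6 → posterior Normal(164/99, 4/11)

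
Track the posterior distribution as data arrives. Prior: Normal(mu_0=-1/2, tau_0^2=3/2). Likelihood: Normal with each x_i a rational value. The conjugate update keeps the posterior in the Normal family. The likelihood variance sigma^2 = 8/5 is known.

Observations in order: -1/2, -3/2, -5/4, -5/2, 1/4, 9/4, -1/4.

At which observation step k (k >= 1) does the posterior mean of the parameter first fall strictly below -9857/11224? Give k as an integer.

obs 1: x=-1/2 → posterior Normal(-1/2, 24/31)
obs 2: x=-3/2 → posterior Normal(-19/23, 12/23)
obs 3: x=-5/4 → posterior Normal(-227/244, 24/61)
obs 4: x=-5/2 → posterior Normal(-377/304, 6/19)
obs 5: x=1/4 → posterior Normal(-181/182, 24/91)
obs 6: x=9/4 → posterior Normal(-227/424, 12/53)
obs 7: x=-1/4 → posterior Normal(-1/2, 24/121)

k = 3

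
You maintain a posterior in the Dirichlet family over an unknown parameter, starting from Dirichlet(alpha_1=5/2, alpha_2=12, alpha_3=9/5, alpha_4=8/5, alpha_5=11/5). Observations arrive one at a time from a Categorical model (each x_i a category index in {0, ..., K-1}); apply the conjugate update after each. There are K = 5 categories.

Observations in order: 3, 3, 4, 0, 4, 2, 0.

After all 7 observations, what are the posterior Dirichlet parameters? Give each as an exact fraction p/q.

obs 1: x=3 → posterior Dirichlet(5/2, 12, 9/5, 13/5, 11/5)
obs 2: x=3 → posterior Dirichlet(5/2, 12, 9/5, 18/5, 11/5)
obs 3: x=4 → posterior Dirichlet(5/2, 12, 9/5, 18/5, 16/5)
obs 4: x=0 → posterior Dirichlet(7/2, 12, 9/5, 18/5, 16/5)
obs 5: x=4 → posterior Dirichlet(7/2, 12, 9/5, 18/5, 21/5)
obs 6: x=2 → posterior Dirichlet(7/2, 12, 14/5, 18/5, 21/5)
obs 7: x=0 → posterior Dirichlet(9/2, 12, 14/5, 18/5, 21/5)

alpha_1=9/2, alpha_2=12, alpha_3=14/5, alpha_4=18/5, alpha_5=21/5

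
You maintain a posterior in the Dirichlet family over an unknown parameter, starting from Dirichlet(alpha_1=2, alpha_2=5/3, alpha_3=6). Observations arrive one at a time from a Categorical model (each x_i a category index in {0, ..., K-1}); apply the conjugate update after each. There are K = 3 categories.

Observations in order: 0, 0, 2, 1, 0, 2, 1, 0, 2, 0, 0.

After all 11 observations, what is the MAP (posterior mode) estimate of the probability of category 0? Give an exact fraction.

obs 1: x=0 → posterior Dirichlet(3, 5/3, 6)
obs 2: x=0 → posterior Dirichlet(4, 5/3, 6)
obs 3: x=2 → posterior Dirichlet(4, 5/3, 7)
obs 4: x=1 → posterior Dirichlet(4, 8/3, 7)
obs 5: x=0 → posterior Dirichlet(5, 8/3, 7)
obs 6: x=2 → posterior Dirichlet(5, 8/3, 8)
obs 7: x=1 → posterior Dirichlet(5, 11/3, 8)
obs 8: x=0 → posterior Dirichlet(6, 11/3, 8)
obs 9: x=2 → posterior Dirichlet(6, 11/3, 9)
obs 10: x=0 → posterior Dirichlet(7, 11/3, 9)
obs 11: x=0 → posterior Dirichlet(8, 11/3, 9)

21/53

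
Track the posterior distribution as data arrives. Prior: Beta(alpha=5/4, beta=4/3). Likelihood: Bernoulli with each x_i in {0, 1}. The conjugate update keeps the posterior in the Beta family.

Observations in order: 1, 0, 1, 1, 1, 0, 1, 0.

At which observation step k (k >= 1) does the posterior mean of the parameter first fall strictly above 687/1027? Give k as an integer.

obs 1: x=1 → posterior Beta(9/4, 4/3)
obs 2: x=0 → posterior Beta(9/4, 7/3)
obs 3: x=1 → posterior Beta(13/4, 7/3)
obs 4: x=1 → posterior Beta(17/4, 7/3)
obs 5: x=1 → posterior Beta(21/4, 7/3)
obs 6: x=0 → posterior Beta(21/4, 10/3)
obs 7: x=1 → posterior Beta(25/4, 10/3)
obs 8: x=0 → posterior Beta(25/4, 13/3)

k = 5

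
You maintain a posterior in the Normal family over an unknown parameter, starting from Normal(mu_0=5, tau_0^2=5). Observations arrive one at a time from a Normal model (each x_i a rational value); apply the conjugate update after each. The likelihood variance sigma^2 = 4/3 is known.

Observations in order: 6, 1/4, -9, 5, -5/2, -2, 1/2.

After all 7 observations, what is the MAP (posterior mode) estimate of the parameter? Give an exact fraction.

-25/436

obs 1: x=6 → posterior Normal(110/19, 20/19)
obs 2: x=1/4 → posterior Normal(455/136, 10/17)
obs 3: x=-9 → posterior Normal(-85/196, 20/49)
obs 4: x=5 → posterior Normal(215/256, 5/16)
obs 5: x=-5/2 → posterior Normal(65/316, 20/79)
obs 6: x=-2 → posterior Normal(-55/376, 10/47)
obs 7: x=1/2 → posterior Normal(-25/436, 20/109)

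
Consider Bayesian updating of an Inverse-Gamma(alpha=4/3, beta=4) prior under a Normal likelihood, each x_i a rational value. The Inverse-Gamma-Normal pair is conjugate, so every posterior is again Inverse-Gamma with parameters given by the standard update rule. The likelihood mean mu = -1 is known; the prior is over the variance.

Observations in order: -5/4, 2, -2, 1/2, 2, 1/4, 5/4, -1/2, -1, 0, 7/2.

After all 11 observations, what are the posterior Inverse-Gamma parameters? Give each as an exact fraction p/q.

obs 1: x=-5/4 → posterior Inverse-Gamma(11/6, 129/32)
obs 2: x=2 → posterior Inverse-Gamma(7/3, 273/32)
obs 3: x=-2 → posterior Inverse-Gamma(17/6, 289/32)
obs 4: x=1/2 → posterior Inverse-Gamma(10/3, 325/32)
obs 5: x=2 → posterior Inverse-Gamma(23/6, 469/32)
obs 6: x=1/4 → posterior Inverse-Gamma(13/3, 247/16)
obs 7: x=5/4 → posterior Inverse-Gamma(29/6, 575/32)
obs 8: x=-1/2 → posterior Inverse-Gamma(16/3, 579/32)
obs 9: x=-1 → posterior Inverse-Gamma(35/6, 579/32)
obs 10: x=0 → posterior Inverse-Gamma(19/3, 595/32)
obs 11: x=7/2 → posterior Inverse-Gamma(41/6, 919/32)

alpha=41/6, beta=919/32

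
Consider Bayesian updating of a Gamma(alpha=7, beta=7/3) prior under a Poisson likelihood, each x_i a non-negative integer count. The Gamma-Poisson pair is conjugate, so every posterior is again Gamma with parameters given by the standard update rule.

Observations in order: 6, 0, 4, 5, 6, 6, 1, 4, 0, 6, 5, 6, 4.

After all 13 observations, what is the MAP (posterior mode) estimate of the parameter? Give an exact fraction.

obs 1: x=6 → posterior Gamma(13, 10/3)
obs 2: x=0 → posterior Gamma(13, 13/3)
obs 3: x=4 → posterior Gamma(17, 16/3)
obs 4: x=5 → posterior Gamma(22, 19/3)
obs 5: x=6 → posterior Gamma(28, 22/3)
obs 6: x=6 → posterior Gamma(34, 25/3)
obs 7: x=1 → posterior Gamma(35, 28/3)
obs 8: x=4 → posterior Gamma(39, 31/3)
obs 9: x=0 → posterior Gamma(39, 34/3)
obs 10: x=6 → posterior Gamma(45, 37/3)
obs 11: x=5 → posterior Gamma(50, 40/3)
obs 12: x=6 → posterior Gamma(56, 43/3)
obs 13: x=4 → posterior Gamma(60, 46/3)

177/46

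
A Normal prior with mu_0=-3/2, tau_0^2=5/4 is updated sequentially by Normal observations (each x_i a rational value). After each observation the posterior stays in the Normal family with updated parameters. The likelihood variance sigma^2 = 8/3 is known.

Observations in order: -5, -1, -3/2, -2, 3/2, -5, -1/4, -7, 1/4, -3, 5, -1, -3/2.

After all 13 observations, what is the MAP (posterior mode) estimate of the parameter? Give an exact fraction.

-711/454

obs 1: x=-5 → posterior Normal(-123/47, 40/47)
obs 2: x=-1 → posterior Normal(-69/31, 20/31)
obs 3: x=-3/2 → posterior Normal(-321/154, 40/77)
obs 4: x=-2 → posterior Normal(-381/184, 10/23)
obs 5: x=3/2 → posterior Normal(-168/107, 40/107)
obs 6: x=-5 → posterior Normal(-243/122, 20/61)
obs 7: x=-1/4 → posterior Normal(-987/548, 40/137)
obs 8: x=-7 → posterior Normal(-1407/608, 5/19)
obs 9: x=1/4 → posterior Normal(-348/167, 40/167)
obs 10: x=-3 → posterior Normal(-393/182, 20/91)
obs 11: x=5 → posterior Normal(-318/197, 40/197)
obs 12: x=-1 → posterior Normal(-333/212, 10/53)
obs 13: x=-3/2 → posterior Normal(-711/454, 40/227)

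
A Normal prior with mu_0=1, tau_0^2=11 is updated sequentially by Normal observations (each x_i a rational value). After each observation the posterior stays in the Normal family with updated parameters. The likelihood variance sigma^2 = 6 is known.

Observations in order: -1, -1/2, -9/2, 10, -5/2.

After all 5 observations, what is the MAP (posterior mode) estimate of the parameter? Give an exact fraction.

obs 1: x=-1 → posterior Normal(-5/17, 66/17)
obs 2: x=-1/2 → posterior Normal(-3/8, 33/14)
obs 3: x=-9/2 → posterior Normal(-20/13, 22/13)
obs 4: x=10 → posterior Normal(1, 33/25)
obs 5: x=-5/2 → posterior Normal(45/122, 66/61)

45/122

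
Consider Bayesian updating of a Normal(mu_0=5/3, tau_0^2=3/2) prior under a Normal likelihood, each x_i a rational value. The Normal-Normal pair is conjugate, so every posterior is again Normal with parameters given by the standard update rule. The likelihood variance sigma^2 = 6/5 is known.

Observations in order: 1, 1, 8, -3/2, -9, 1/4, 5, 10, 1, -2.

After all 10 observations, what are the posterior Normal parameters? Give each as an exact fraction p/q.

obs 1: x=1 → posterior Normal(35/27, 2/3)
obs 2: x=1 → posterior Normal(25/21, 3/7)
obs 3: x=8 → posterior Normal(170/57, 6/19)
obs 4: x=-3/2 → posterior Normal(295/144, 1/4)
obs 5: x=-9 → posterior Normal(25/174, 6/29)
obs 6: x=1/4 → posterior Normal(65/408, 3/17)
obs 7: x=5 → posterior Normal(365/468, 2/13)
obs 8: x=10 → posterior Normal(965/528, 3/22)
obs 9: x=1 → posterior Normal(1025/588, 6/49)
obs 10: x=-2 → posterior Normal(905/648, 1/9)

mu_0=905/648, tau_0^2=1/9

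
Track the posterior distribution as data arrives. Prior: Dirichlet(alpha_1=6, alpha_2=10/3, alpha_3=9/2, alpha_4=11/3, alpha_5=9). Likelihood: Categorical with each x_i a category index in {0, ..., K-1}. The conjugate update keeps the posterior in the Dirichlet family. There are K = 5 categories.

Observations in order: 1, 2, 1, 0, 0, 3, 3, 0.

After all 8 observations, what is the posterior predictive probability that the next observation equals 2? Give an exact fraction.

11/69

obs 1: x=1 → posterior Dirichlet(6, 13/3, 9/2, 11/3, 9)
obs 2: x=2 → posterior Dirichlet(6, 13/3, 11/2, 11/3, 9)
obs 3: x=1 → posterior Dirichlet(6, 16/3, 11/2, 11/3, 9)
obs 4: x=0 → posterior Dirichlet(7, 16/3, 11/2, 11/3, 9)
obs 5: x=0 → posterior Dirichlet(8, 16/3, 11/2, 11/3, 9)
obs 6: x=3 → posterior Dirichlet(8, 16/3, 11/2, 14/3, 9)
obs 7: x=3 → posterior Dirichlet(8, 16/3, 11/2, 17/3, 9)
obs 8: x=0 → posterior Dirichlet(9, 16/3, 11/2, 17/3, 9)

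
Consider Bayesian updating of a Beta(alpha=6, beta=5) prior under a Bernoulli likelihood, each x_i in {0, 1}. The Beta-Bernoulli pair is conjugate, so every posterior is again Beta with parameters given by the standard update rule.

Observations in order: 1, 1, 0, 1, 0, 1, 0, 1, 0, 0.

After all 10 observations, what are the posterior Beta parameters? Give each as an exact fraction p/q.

obs 1: x=1 → posterior Beta(7, 5)
obs 2: x=1 → posterior Beta(8, 5)
obs 3: x=0 → posterior Beta(8, 6)
obs 4: x=1 → posterior Beta(9, 6)
obs 5: x=0 → posterior Beta(9, 7)
obs 6: x=1 → posterior Beta(10, 7)
obs 7: x=0 → posterior Beta(10, 8)
obs 8: x=1 → posterior Beta(11, 8)
obs 9: x=0 → posterior Beta(11, 9)
obs 10: x=0 → posterior Beta(11, 10)

alpha=11, beta=10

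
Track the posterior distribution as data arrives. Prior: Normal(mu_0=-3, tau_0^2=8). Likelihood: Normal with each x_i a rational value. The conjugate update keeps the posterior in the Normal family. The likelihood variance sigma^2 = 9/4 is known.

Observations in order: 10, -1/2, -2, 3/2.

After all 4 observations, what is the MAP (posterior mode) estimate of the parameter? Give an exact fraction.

obs 1: x=10 → posterior Normal(293/41, 72/41)
obs 2: x=-1/2 → posterior Normal(277/73, 72/73)
obs 3: x=-2 → posterior Normal(71/35, 24/35)
obs 4: x=3/2 → posterior Normal(261/137, 72/137)

261/137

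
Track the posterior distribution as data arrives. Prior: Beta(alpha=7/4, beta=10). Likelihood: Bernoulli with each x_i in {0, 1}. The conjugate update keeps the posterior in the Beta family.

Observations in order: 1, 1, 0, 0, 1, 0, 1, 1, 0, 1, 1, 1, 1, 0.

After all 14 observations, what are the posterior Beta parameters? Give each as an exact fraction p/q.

obs 1: x=1 → posterior Beta(11/4, 10)
obs 2: x=1 → posterior Beta(15/4, 10)
obs 3: x=0 → posterior Beta(15/4, 11)
obs 4: x=0 → posterior Beta(15/4, 12)
obs 5: x=1 → posterior Beta(19/4, 12)
obs 6: x=0 → posterior Beta(19/4, 13)
obs 7: x=1 → posterior Beta(23/4, 13)
obs 8: x=1 → posterior Beta(27/4, 13)
obs 9: x=0 → posterior Beta(27/4, 14)
obs 10: x=1 → posterior Beta(31/4, 14)
obs 11: x=1 → posterior Beta(35/4, 14)
obs 12: x=1 → posterior Beta(39/4, 14)
obs 13: x=1 → posterior Beta(43/4, 14)
obs 14: x=0 → posterior Beta(43/4, 15)

alpha=43/4, beta=15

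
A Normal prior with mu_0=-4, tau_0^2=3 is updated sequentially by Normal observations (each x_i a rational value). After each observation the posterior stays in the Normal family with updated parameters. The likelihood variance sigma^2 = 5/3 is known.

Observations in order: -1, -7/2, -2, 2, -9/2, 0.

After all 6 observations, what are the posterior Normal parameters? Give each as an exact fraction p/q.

mu_0=-101/59, tau_0^2=15/59

obs 1: x=-1 → posterior Normal(-29/14, 15/14)
obs 2: x=-7/2 → posterior Normal(-121/46, 15/23)
obs 3: x=-2 → posterior Normal(-157/64, 15/32)
obs 4: x=2 → posterior Normal(-121/82, 15/41)
obs 5: x=-9/2 → posterior Normal(-101/50, 3/10)
obs 6: x=0 → posterior Normal(-101/59, 15/59)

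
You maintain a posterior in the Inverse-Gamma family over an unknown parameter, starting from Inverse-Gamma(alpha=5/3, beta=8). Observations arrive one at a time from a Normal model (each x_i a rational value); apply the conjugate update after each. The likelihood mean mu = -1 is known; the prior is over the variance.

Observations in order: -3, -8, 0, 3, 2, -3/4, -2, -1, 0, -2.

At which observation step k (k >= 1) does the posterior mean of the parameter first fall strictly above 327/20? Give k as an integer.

obs 1: x=-3 → posterior Inverse-Gamma(13/6, 10)
obs 2: x=-8 → posterior Inverse-Gamma(8/3, 69/2)
obs 3: x=0 → posterior Inverse-Gamma(19/6, 35)
obs 4: x=3 → posterior Inverse-Gamma(11/3, 43)
obs 5: x=2 → posterior Inverse-Gamma(25/6, 95/2)
obs 6: x=-3/4 → posterior Inverse-Gamma(14/3, 1521/32)
obs 7: x=-2 → posterior Inverse-Gamma(31/6, 1537/32)
obs 8: x=-1 → posterior Inverse-Gamma(17/3, 1537/32)
obs 9: x=0 → posterior Inverse-Gamma(37/6, 1553/32)
obs 10: x=-2 → posterior Inverse-Gamma(20/3, 1569/32)

k = 2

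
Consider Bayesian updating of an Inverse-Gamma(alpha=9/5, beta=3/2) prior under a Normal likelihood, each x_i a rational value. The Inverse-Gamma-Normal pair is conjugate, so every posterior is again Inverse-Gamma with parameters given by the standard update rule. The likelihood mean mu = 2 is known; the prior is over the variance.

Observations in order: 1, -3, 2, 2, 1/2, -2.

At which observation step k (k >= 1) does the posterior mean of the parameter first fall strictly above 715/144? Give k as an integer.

obs 1: x=1 → posterior Inverse-Gamma(23/10, 2)
obs 2: x=-3 → posterior Inverse-Gamma(14/5, 29/2)
obs 3: x=2 → posterior Inverse-Gamma(33/10, 29/2)
obs 4: x=2 → posterior Inverse-Gamma(19/5, 29/2)
obs 5: x=1/2 → posterior Inverse-Gamma(43/10, 125/8)
obs 6: x=-2 → posterior Inverse-Gamma(24/5, 189/8)

k = 2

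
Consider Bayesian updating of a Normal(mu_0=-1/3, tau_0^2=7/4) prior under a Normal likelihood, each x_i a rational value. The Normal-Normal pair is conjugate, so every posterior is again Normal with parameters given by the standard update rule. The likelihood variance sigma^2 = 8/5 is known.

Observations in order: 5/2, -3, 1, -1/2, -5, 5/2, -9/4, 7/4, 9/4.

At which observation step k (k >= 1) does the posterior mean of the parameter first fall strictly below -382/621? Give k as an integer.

obs 1: x=5/2 → posterior Normal(461/402, 56/67)
obs 2: x=-3 → posterior Normal(-169/612, 28/51)
obs 3: x=1 → posterior Normal(41/822, 56/137)
obs 4: x=-1/2 → posterior Normal(-8/129, 14/43)
obs 5: x=-5 → posterior Normal(-557/621, 56/207)
obs 6: x=5/2 → posterior Normal(-589/1452, 28/121)
obs 7: x=-9/4 → posterior Normal(-2123/3324, 56/277)
obs 8: x=7/4 → posterior Normal(-347/936, 7/39)
obs 9: x=9/4 → posterior Normal(-443/4164, 56/347)

k = 5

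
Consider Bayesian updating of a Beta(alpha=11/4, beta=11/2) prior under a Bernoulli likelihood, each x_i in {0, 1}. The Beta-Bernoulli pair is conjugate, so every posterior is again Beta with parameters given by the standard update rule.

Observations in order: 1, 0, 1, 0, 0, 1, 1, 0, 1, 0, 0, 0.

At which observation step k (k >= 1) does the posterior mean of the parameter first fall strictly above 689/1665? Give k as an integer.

obs 1: x=1 → posterior Beta(15/4, 11/2)
obs 2: x=0 → posterior Beta(15/4, 13/2)
obs 3: x=1 → posterior Beta(19/4, 13/2)
obs 4: x=0 → posterior Beta(19/4, 15/2)
obs 5: x=0 → posterior Beta(19/4, 17/2)
obs 6: x=1 → posterior Beta(23/4, 17/2)
obs 7: x=1 → posterior Beta(27/4, 17/2)
obs 8: x=0 → posterior Beta(27/4, 19/2)
obs 9: x=1 → posterior Beta(31/4, 19/2)
obs 10: x=0 → posterior Beta(31/4, 21/2)
obs 11: x=0 → posterior Beta(31/4, 23/2)
obs 12: x=0 → posterior Beta(31/4, 25/2)

k = 3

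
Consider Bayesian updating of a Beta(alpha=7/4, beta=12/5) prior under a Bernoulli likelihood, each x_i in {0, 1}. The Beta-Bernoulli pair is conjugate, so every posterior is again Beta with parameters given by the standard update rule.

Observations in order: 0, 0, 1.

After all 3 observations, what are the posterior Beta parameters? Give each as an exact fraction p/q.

alpha=11/4, beta=22/5

obs 1: x=0 → posterior Beta(7/4, 17/5)
obs 2: x=0 → posterior Beta(7/4, 22/5)
obs 3: x=1 → posterior Beta(11/4, 22/5)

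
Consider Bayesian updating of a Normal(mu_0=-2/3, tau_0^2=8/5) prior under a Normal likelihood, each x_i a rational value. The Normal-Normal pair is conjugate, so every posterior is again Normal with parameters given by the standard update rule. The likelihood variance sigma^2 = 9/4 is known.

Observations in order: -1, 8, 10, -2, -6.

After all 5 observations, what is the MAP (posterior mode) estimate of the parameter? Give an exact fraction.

258/205

obs 1: x=-1 → posterior Normal(-62/77, 72/77)
obs 2: x=8 → posterior Normal(194/109, 72/109)
obs 3: x=10 → posterior Normal(514/141, 24/47)
obs 4: x=-2 → posterior Normal(450/173, 72/173)
obs 5: x=-6 → posterior Normal(258/205, 72/205)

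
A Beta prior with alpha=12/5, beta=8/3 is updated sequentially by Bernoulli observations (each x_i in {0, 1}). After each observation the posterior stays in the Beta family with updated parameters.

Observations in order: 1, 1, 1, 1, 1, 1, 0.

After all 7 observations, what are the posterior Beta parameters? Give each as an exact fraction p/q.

alpha=42/5, beta=11/3

obs 1: x=1 → posterior Beta(17/5, 8/3)
obs 2: x=1 → posterior Beta(22/5, 8/3)
obs 3: x=1 → posterior Beta(27/5, 8/3)
obs 4: x=1 → posterior Beta(32/5, 8/3)
obs 5: x=1 → posterior Beta(37/5, 8/3)
obs 6: x=1 → posterior Beta(42/5, 8/3)
obs 7: x=0 → posterior Beta(42/5, 11/3)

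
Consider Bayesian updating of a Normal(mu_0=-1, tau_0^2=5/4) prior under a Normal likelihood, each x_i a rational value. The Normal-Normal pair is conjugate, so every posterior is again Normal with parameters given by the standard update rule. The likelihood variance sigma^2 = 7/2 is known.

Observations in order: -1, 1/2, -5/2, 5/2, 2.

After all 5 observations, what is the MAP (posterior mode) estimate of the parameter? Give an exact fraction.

-1/6

obs 1: x=-1 → posterior Normal(-1, 35/38)
obs 2: x=1/2 → posterior Normal(-11/16, 35/48)
obs 3: x=-5/2 → posterior Normal(-1, 35/58)
obs 4: x=5/2 → posterior Normal(-33/68, 35/68)
obs 5: x=2 → posterior Normal(-1/6, 35/78)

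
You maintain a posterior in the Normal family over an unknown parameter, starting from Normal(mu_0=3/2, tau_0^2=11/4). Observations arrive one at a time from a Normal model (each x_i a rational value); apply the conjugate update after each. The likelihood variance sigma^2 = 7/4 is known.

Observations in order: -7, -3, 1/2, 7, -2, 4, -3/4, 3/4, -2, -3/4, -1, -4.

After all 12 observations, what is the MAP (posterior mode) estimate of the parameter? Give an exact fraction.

-321/556

obs 1: x=-7 → posterior Normal(-133/36, 77/72)
obs 2: x=-3 → posterior Normal(-199/58, 77/116)
obs 3: x=1/2 → posterior Normal(-47/20, 77/160)
obs 4: x=7 → posterior Normal(-1/3, 77/204)
obs 5: x=-2 → posterior Normal(-39/62, 77/248)
obs 6: x=4 → posterior Normal(5/73, 77/292)
obs 7: x=-3/4 → posterior Normal(-13/336, 11/48)
obs 8: x=3/4 → posterior Normal(1/19, 77/380)
obs 9: x=-2 → posterior Normal(-17/106, 77/424)
obs 10: x=-3/4 → posterior Normal(-101/468, 77/468)
obs 11: x=-1 → posterior Normal(-145/512, 77/512)
obs 12: x=-4 → posterior Normal(-321/556, 77/556)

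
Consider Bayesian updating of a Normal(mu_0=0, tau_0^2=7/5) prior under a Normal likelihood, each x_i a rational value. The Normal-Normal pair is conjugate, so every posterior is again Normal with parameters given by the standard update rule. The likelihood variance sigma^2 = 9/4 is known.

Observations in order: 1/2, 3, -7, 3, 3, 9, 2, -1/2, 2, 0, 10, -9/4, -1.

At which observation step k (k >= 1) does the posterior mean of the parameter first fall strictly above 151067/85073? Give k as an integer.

obs 1: x=1/2 → posterior Normal(14/73, 63/73)
obs 2: x=3 → posterior Normal(98/101, 63/101)
obs 3: x=-7 → posterior Normal(-98/129, 21/43)
obs 4: x=3 → posterior Normal(-14/157, 63/157)
obs 5: x=3 → posterior Normal(14/37, 63/185)
obs 6: x=9 → posterior Normal(322/213, 21/71)
obs 7: x=2 → posterior Normal(378/241, 63/241)
obs 8: x=-1/2 → posterior Normal(364/269, 63/269)
obs 9: x=2 → posterior Normal(140/99, 7/33)
obs 10: x=0 → posterior Normal(84/65, 63/325)
obs 11: x=10 → posterior Normal(700/353, 63/353)
obs 12: x=-9/4 → posterior Normal(637/381, 21/127)
obs 13: x=-1 → posterior Normal(609/409, 63/409)

k = 11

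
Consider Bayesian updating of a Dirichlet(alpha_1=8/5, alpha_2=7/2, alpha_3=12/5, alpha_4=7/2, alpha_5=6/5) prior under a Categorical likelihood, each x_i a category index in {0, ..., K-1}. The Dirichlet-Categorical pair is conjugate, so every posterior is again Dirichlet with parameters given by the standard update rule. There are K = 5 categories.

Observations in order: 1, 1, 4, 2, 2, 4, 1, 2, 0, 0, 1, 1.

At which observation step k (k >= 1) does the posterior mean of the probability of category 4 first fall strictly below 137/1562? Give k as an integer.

k = 2

obs 1: x=1 → posterior Dirichlet(8/5, 9/2, 12/5, 7/2, 6/5)
obs 2: x=1 → posterior Dirichlet(8/5, 11/2, 12/5, 7/2, 6/5)
obs 3: x=4 → posterior Dirichlet(8/5, 11/2, 12/5, 7/2, 11/5)
obs 4: x=2 → posterior Dirichlet(8/5, 11/2, 17/5, 7/2, 11/5)
obs 5: x=2 → posterior Dirichlet(8/5, 11/2, 22/5, 7/2, 11/5)
obs 6: x=4 → posterior Dirichlet(8/5, 11/2, 22/5, 7/2, 16/5)
obs 7: x=1 → posterior Dirichlet(8/5, 13/2, 22/5, 7/2, 16/5)
obs 8: x=2 → posterior Dirichlet(8/5, 13/2, 27/5, 7/2, 16/5)
obs 9: x=0 → posterior Dirichlet(13/5, 13/2, 27/5, 7/2, 16/5)
obs 10: x=0 → posterior Dirichlet(18/5, 13/2, 27/5, 7/2, 16/5)
obs 11: x=1 → posterior Dirichlet(18/5, 15/2, 27/5, 7/2, 16/5)
obs 12: x=1 → posterior Dirichlet(18/5, 17/2, 27/5, 7/2, 16/5)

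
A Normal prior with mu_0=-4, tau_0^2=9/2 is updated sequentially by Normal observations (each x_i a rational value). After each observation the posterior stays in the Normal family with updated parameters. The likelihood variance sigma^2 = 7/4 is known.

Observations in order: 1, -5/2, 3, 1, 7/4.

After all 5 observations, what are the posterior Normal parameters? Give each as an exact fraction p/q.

mu_0=1/2, tau_0^2=63/194

obs 1: x=1 → posterior Normal(-2/5, 63/50)
obs 2: x=-5/2 → posterior Normal(-55/43, 63/86)
obs 3: x=3 → posterior Normal(-1/61, 63/122)
obs 4: x=1 → posterior Normal(17/79, 63/158)
obs 5: x=7/4 → posterior Normal(1/2, 63/194)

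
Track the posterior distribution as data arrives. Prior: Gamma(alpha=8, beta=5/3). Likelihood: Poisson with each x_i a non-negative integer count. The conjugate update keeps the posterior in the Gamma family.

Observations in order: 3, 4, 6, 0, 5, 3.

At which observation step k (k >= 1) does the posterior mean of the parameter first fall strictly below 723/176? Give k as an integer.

k = 2

obs 1: x=3 → posterior Gamma(11, 8/3)
obs 2: x=4 → posterior Gamma(15, 11/3)
obs 3: x=6 → posterior Gamma(21, 14/3)
obs 4: x=0 → posterior Gamma(21, 17/3)
obs 5: x=5 → posterior Gamma(26, 20/3)
obs 6: x=3 → posterior Gamma(29, 23/3)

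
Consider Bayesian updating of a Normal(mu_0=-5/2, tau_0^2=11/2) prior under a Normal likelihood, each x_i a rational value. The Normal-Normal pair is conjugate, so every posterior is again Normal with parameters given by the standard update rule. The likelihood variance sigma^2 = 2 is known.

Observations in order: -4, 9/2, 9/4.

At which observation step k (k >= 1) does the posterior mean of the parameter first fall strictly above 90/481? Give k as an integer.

obs 1: x=-4 → posterior Normal(-18/5, 22/15)
obs 2: x=9/2 → posterior Normal(-9/52, 11/13)
obs 3: x=9/4 → posterior Normal(81/148, 22/37)

k = 3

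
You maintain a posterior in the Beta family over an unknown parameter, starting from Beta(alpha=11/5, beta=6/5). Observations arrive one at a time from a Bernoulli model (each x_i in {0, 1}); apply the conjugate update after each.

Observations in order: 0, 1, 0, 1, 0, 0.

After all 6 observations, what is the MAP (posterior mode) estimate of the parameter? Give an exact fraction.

16/37

obs 1: x=0 → posterior Beta(11/5, 11/5)
obs 2: x=1 → posterior Beta(16/5, 11/5)
obs 3: x=0 → posterior Beta(16/5, 16/5)
obs 4: x=1 → posterior Beta(21/5, 16/5)
obs 5: x=0 → posterior Beta(21/5, 21/5)
obs 6: x=0 → posterior Beta(21/5, 26/5)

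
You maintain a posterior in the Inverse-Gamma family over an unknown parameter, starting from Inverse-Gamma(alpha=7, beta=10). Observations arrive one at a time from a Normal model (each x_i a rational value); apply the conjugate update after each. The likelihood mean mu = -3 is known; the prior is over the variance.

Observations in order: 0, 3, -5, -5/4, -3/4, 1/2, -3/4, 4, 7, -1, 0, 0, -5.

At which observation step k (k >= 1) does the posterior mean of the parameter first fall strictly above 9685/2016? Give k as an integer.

k = 6

obs 1: x=0 → posterior Inverse-Gamma(15/2, 29/2)
obs 2: x=3 → posterior Inverse-Gamma(8, 65/2)
obs 3: x=-5 → posterior Inverse-Gamma(17/2, 69/2)
obs 4: x=-5/4 → posterior Inverse-Gamma(9, 1153/32)
obs 5: x=-3/4 → posterior Inverse-Gamma(19/2, 617/16)
obs 6: x=1/2 → posterior Inverse-Gamma(10, 715/16)
obs 7: x=-3/4 → posterior Inverse-Gamma(21/2, 1511/32)
obs 8: x=4 → posterior Inverse-Gamma(11, 2295/32)
obs 9: x=7 → posterior Inverse-Gamma(23/2, 3895/32)
obs 10: x=-1 → posterior Inverse-Gamma(12, 3959/32)
obs 11: x=0 → posterior Inverse-Gamma(25/2, 4103/32)
obs 12: x=0 → posterior Inverse-Gamma(13, 4247/32)
obs 13: x=-5 → posterior Inverse-Gamma(27/2, 4311/32)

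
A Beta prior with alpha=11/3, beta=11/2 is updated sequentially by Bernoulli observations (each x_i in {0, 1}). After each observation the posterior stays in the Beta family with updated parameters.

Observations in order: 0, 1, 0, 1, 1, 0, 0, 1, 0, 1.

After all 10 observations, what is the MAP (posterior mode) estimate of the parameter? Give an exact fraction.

obs 1: x=0 → posterior Beta(11/3, 13/2)
obs 2: x=1 → posterior Beta(14/3, 13/2)
obs 3: x=0 → posterior Beta(14/3, 15/2)
obs 4: x=1 → posterior Beta(17/3, 15/2)
obs 5: x=1 → posterior Beta(20/3, 15/2)
obs 6: x=0 → posterior Beta(20/3, 17/2)
obs 7: x=0 → posterior Beta(20/3, 19/2)
obs 8: x=1 → posterior Beta(23/3, 19/2)
obs 9: x=0 → posterior Beta(23/3, 21/2)
obs 10: x=1 → posterior Beta(26/3, 21/2)

46/103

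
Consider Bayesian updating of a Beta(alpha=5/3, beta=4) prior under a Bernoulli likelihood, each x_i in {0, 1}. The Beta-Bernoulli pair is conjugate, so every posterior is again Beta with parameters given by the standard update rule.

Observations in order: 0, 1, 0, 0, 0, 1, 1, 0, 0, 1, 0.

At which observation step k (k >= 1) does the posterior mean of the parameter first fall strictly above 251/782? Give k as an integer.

k = 2

obs 1: x=0 → posterior Beta(5/3, 5)
obs 2: x=1 → posterior Beta(8/3, 5)
obs 3: x=0 → posterior Beta(8/3, 6)
obs 4: x=0 → posterior Beta(8/3, 7)
obs 5: x=0 → posterior Beta(8/3, 8)
obs 6: x=1 → posterior Beta(11/3, 8)
obs 7: x=1 → posterior Beta(14/3, 8)
obs 8: x=0 → posterior Beta(14/3, 9)
obs 9: x=0 → posterior Beta(14/3, 10)
obs 10: x=1 → posterior Beta(17/3, 10)
obs 11: x=0 → posterior Beta(17/3, 11)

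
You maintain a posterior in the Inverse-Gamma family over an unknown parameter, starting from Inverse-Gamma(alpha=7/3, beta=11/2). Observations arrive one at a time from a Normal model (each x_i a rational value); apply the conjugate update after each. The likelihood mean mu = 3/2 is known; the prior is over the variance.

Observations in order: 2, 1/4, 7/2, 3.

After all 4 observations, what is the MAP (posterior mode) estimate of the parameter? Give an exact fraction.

obs 1: x=2 → posterior Inverse-Gamma(17/6, 45/8)
obs 2: x=1/4 → posterior Inverse-Gamma(10/3, 205/32)
obs 3: x=7/2 → posterior Inverse-Gamma(23/6, 269/32)
obs 4: x=3 → posterior Inverse-Gamma(13/3, 305/32)

915/512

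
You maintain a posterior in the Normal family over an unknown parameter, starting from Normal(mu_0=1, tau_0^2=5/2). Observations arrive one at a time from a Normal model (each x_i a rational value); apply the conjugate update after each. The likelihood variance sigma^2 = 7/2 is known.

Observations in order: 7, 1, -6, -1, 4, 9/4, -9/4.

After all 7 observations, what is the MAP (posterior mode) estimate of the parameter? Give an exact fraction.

16/21

obs 1: x=7 → posterior Normal(7/2, 35/24)
obs 2: x=1 → posterior Normal(47/17, 35/34)
obs 3: x=-6 → posterior Normal(17/22, 35/44)
obs 4: x=-1 → posterior Normal(4/9, 35/54)
obs 5: x=4 → posterior Normal(1, 35/64)
obs 6: x=9/4 → posterior Normal(173/148, 35/74)
obs 7: x=-9/4 → posterior Normal(16/21, 5/12)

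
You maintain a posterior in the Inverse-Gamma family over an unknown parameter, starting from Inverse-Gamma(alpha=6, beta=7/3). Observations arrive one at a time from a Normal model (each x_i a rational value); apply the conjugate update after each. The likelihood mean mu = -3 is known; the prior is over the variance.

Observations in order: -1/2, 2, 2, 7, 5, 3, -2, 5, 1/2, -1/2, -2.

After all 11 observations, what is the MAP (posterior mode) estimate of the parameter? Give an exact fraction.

obs 1: x=-1/2 → posterior Inverse-Gamma(13/2, 131/24)
obs 2: x=2 → posterior Inverse-Gamma(7, 431/24)
obs 3: x=2 → posterior Inverse-Gamma(15/2, 731/24)
obs 4: x=7 → posterior Inverse-Gamma(8, 1931/24)
obs 5: x=5 → posterior Inverse-Gamma(17/2, 2699/24)
obs 6: x=3 → posterior Inverse-Gamma(9, 3131/24)
obs 7: x=-2 → posterior Inverse-Gamma(19/2, 3143/24)
obs 8: x=5 → posterior Inverse-Gamma(10, 3911/24)
obs 9: x=1/2 → posterior Inverse-Gamma(21/2, 2029/12)
obs 10: x=-1/2 → posterior Inverse-Gamma(11, 4133/24)
obs 11: x=-2 → posterior Inverse-Gamma(23/2, 4145/24)

829/60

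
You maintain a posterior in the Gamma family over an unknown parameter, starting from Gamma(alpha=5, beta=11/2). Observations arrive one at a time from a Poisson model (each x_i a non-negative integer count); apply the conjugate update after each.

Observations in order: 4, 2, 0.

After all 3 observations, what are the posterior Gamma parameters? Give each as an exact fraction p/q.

alpha=11, beta=17/2

obs 1: x=4 → posterior Gamma(9, 13/2)
obs 2: x=2 → posterior Gamma(11, 15/2)
obs 3: x=0 → posterior Gamma(11, 17/2)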